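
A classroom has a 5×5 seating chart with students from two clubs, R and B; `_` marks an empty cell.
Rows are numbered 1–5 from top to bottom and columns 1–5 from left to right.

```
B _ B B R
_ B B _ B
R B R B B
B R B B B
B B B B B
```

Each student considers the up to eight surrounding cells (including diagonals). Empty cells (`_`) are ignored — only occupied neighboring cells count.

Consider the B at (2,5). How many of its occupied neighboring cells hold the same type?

3

Occupied neighbors of (2,5): (1,4)=B, (1,5)=R, (3,4)=B, (3,5)=B.
Same type (B): 3 of 4.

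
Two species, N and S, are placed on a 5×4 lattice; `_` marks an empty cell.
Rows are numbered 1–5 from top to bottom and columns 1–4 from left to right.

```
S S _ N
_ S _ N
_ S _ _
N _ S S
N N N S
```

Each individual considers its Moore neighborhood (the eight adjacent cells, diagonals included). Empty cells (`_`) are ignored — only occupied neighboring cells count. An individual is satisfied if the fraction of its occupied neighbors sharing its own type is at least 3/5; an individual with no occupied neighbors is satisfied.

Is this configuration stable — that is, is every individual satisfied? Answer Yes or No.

Row 1: (1,1)S 2/2 ok · (1,2)S 2/2 ok · (1,4)N 1/1 ok
Row 2: (2,2)S 3/3 ok · (2,4)N 1/1 ok
Row 3: (3,2)S 2/3 ok
Row 4: (4,1)N 2/3 ok · (4,3)S 3/5 ok · (4,4)S 2/3 ok
Row 5: (5,1)N 2/2 ok · (5,2)N 3/4 ok · (5,3)N 1/4 unhappy · (5,4)S 2/3 ok
For instance (5,3) has only 1/4 same-type neighbors, below 3/5.

No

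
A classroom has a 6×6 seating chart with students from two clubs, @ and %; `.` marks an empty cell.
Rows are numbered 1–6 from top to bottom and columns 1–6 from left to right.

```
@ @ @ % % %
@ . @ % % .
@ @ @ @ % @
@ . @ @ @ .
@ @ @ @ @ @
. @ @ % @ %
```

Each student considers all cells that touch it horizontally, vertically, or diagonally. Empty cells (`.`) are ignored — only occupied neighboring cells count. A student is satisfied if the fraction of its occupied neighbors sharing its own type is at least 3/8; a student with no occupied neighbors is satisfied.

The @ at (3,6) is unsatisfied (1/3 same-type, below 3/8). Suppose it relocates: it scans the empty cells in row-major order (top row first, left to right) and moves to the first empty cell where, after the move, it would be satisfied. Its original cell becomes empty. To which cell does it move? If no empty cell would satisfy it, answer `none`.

(2,2)

Vacating (3,6). Empty cells in order:
  (2,2): 8/8 same-type → satisfied — stop here.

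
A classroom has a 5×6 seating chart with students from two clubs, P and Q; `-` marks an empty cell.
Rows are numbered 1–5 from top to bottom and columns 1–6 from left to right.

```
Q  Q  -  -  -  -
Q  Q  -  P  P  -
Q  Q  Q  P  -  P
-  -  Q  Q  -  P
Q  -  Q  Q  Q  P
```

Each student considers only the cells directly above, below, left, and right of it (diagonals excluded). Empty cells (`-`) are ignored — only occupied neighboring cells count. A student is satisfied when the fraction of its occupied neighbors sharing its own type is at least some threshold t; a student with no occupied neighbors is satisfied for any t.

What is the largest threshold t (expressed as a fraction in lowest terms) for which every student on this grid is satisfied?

1/3

Row 1: (1,1)Q 2/2 · (1,2)Q 2/2
Row 2: (2,1)Q 3/3 · (2,2)Q 3/3 · (2,4)P 2/2 · (2,5)P 1/1
Row 3: (3,1)Q 2/2 · (3,2)Q 3/3 · (3,3)Q 2/3 · (3,4)P 1/3 · (3,6)P 1/1
Row 4: (4,3)Q 3/3 · (4,4)Q 2/3 · (4,6)P 2/2
Row 5: (5,1)Q — no occupied neighbors · (5,3)Q 2/2 · (5,4)Q 3/3 · (5,5)Q 1/2 · (5,6)P 1/2
The smallest same-type fraction is 1/3 at (3,4), which reduces to 1/3. Any threshold above that leaves this student unsatisfied.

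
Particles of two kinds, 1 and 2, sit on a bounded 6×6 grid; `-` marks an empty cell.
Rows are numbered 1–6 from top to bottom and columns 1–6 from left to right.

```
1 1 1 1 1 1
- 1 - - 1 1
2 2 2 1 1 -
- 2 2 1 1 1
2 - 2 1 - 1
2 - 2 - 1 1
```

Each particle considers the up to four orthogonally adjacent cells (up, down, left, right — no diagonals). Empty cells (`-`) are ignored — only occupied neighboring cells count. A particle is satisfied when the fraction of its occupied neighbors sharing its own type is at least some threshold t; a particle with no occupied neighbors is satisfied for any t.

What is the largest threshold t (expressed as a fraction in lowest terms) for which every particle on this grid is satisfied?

Row 1: (1,1)1 1/1 · (1,2)1 3/3 · (1,3)1 2/2 · (1,4)1 2/2 · (1,5)1 3/3 · (1,6)1 2/2
Row 2: (2,2)1 1/2 · (2,5)1 3/3 · (2,6)1 2/2
Row 3: (3,1)2 1/1 · (3,2)2 3/4 · (3,3)2 2/3 · (3,4)1 2/3 · (3,5)1 3/3
Row 4: (4,2)2 2/2 · (4,3)2 3/4 · (4,4)1 3/4 · (4,5)1 3/3 · (4,6)1 2/2
Row 5: (5,1)2 1/1 · (5,3)2 2/3 · (5,4)1 1/2 · (5,6)1 2/2
Row 6: (6,1)2 1/1 · (6,3)2 1/1 · (6,5)1 1/1 · (6,6)1 2/2
The smallest same-type fraction is 1/2 at (2,2), which reduces to 1/2. Any threshold above that leaves this particle unsatisfied.

1/2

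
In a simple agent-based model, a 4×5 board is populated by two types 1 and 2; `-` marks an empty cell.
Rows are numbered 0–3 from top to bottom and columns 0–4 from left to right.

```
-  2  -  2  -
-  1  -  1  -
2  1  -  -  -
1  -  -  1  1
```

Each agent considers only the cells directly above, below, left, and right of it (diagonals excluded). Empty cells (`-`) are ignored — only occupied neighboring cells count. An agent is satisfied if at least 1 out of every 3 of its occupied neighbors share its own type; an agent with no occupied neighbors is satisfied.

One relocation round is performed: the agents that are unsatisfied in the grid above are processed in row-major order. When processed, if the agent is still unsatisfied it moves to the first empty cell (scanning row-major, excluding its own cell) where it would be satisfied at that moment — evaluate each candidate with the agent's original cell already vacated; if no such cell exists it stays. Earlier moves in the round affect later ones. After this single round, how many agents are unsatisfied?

0

Initially unsatisfied (in order): (0,1), (0,3), (1,3), (2,0), (3,0).
  (0,1) → (0,0).
  (0,3) → (0,1).
  (1,3): now satisfied by earlier moves; stays.
  (2,0) → (0,2).
  (3,0): now satisfied by earlier moves; stays.
Resulting grid:
2 2 2 - -
- 1 - 1 -
- 1 - - -
1 - - 1 1
All satisfied now.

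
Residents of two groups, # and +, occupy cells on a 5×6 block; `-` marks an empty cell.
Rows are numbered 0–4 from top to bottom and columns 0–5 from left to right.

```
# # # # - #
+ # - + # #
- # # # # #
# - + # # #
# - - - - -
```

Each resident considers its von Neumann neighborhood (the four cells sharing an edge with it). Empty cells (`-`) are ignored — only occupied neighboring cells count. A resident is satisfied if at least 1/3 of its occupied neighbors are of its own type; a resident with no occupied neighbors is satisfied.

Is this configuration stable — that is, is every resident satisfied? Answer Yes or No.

No

(0,0)# 1/2 satisfied
(0,1)# 3/3 satisfied
(0,2)# 2/2 satisfied
(0,3)# 1/2 satisfied
(0,5)# 1/1 satisfied
(1,0)+ 0/2 not
(1,1)# 2/3 satisfied
(1,3)+ 0/3 not
(1,4)# 2/3 satisfied
(1,5)# 3/3 satisfied
(2,1)# 2/2 satisfied
(2,2)# 2/3 satisfied
(2,3)# 3/4 satisfied
(2,4)# 4/4 satisfied
(2,5)# 3/3 satisfied
(3,0)# 1/1 satisfied
(3,2)+ 0/2 not
(3,3)# 2/3 satisfied
(3,4)# 3/3 satisfied
(3,5)# 2/2 satisfied
(4,0)# 1/1 satisfied
For instance (1,0) has only 0/2 same-type neighbors, below 1/3.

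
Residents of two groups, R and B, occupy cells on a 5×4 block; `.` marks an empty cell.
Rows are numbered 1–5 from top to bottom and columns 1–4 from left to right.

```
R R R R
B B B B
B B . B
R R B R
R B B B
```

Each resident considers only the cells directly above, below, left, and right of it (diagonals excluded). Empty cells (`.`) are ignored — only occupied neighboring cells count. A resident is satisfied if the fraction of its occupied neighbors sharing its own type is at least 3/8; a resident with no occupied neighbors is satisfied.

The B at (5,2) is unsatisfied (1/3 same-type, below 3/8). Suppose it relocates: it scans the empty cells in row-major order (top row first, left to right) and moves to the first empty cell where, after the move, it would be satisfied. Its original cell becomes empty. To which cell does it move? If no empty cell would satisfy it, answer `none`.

(3,3)

Vacating (5,2). Empty cells in order:
  (3,3): 4/4 same-type → satisfied — stop here.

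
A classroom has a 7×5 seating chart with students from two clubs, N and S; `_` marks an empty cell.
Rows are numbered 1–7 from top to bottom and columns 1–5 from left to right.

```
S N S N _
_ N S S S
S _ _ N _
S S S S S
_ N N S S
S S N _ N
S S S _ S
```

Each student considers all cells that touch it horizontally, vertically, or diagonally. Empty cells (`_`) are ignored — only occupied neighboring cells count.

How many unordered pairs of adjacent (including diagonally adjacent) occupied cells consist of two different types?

34

Scan each occupied cell's neighbors to the right and below (and the two forward diagonals) so each pair is counted once.
Row 1: S(1,1)–N(1,2)≠ S(1,1)–N(2,2)≠ N(1,2)–S(1,3)≠ N(1,2)–N(2,2)= N(1,2)–S(2,3)≠ S(1,3)–N(1,4)≠ S(1,3)–S(2,3)= S(1,3)–S(2,4)= S(1,3)–N(2,2)≠ N(1,4)–S(2,4)≠ N(1,4)–S(2,5)≠ N(1,4)–S(2,3)≠  → 9/12 unlike.
Row 2: N(2,2)–S(2,3)≠ N(2,2)–S(3,1)≠ S(2,3)–S(2,4)= S(2,3)–N(3,4)≠ S(2,4)–S(2,5)= S(2,4)–N(3,4)≠ S(2,5)–N(3,4)≠  → 5/7 unlike.
Row 3: S(3,1)–S(4,1)= S(3,1)–S(4,2)= N(3,4)–S(4,4)≠ N(3,4)–S(4,5)≠ N(3,4)–S(4,3)≠  → 3/5 unlike.
Row 4: S(4,1)–S(4,2)= S(4,1)–N(5,2)≠ S(4,2)–S(4,3)= S(4,2)–N(5,2)≠ S(4,2)–N(5,3)≠ S(4,3)–S(4,4)= S(4,3)–N(5,3)≠ S(4,3)–S(5,4)= S(4,3)–N(5,2)≠ S(4,4)–S(4,5)= S(4,4)–S(5,4)= S(4,4)–S(5,5)= S(4,4)–N(5,3)≠ S(4,5)–S(5,5)= S(4,5)–S(5,4)=  → 6/15 unlike.
Row 5: N(5,2)–N(5,3)= N(5,2)–S(6,2)≠ N(5,2)–N(6,3)= N(5,2)–S(6,1)≠ N(5,3)–S(5,4)≠ N(5,3)–N(6,3)= N(5,3)–S(6,2)≠ S(5,4)–S(5,5)= S(5,4)–N(6,5)≠ S(5,4)–N(6,3)≠ S(5,5)–N(6,5)≠  → 7/11 unlike.
Row 6: S(6,1)–S(6,2)= S(6,1)–S(7,1)= S(6,1)–S(7,2)= S(6,2)–N(6,3)≠ S(6,2)–S(7,2)= S(6,2)–S(7,3)= S(6,2)–S(7,1)= N(6,3)–S(7,3)≠ N(6,3)–S(7,2)≠ N(6,5)–S(7,5)≠  → 4/10 unlike.
Row 7: S(7,1)–S(7,2)= S(7,2)–S(7,3)=  → 0/2 unlike.
Total adjacent occupied pairs: 62; unlike-type pairs: 34.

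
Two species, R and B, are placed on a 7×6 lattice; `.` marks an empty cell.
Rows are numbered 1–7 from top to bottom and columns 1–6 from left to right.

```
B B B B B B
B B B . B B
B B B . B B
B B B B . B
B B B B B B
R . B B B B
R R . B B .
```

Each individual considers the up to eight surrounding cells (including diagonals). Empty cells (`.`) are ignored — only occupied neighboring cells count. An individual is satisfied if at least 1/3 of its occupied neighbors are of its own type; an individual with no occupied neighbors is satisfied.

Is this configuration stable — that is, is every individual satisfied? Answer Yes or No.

(1,1)B 3/3 ✓
(1,2)B 5/5 ✓
(1,3)B 4/4 ✓
(1,4)B 4/4 ✓
(1,5)B 4/4 ✓
(1,6)B 3/3 ✓
(2,1)B 5/5 ✓
(2,2)B 8/8 ✓
(2,3)B 6/6 ✓
(2,5)B 6/6 ✓
(2,6)B 5/5 ✓
(3,1)B 5/5 ✓
(3,2)B 8/8 ✓
(3,3)B 6/6 ✓
(3,5)B 5/5 ✓
(3,6)B 4/4 ✓
(4,1)B 5/5 ✓
(4,2)B 8/8 ✓
(4,3)B 7/7 ✓
(4,4)B 6/6 ✓
(4,6)B 4/4 ✓
(5,1)B 3/4 ✓
(5,2)B 6/7 ✓
(5,3)B 7/7 ✓
(5,4)B 7/7 ✓
(5,5)B 7/7 ✓
(5,6)B 4/4 ✓
(6,1)R 2/4 ✓
(6,3)B 5/6 ✓
(6,4)B 7/7 ✓
(6,5)B 7/7 ✓
(6,6)B 4/4 ✓
(7,1)R 2/2 ✓
(7,2)R 2/3 ✓
(7,4)B 4/4 ✓
(7,5)B 4/4 ✓
All meet the threshold, so the configuration is stable.

Yes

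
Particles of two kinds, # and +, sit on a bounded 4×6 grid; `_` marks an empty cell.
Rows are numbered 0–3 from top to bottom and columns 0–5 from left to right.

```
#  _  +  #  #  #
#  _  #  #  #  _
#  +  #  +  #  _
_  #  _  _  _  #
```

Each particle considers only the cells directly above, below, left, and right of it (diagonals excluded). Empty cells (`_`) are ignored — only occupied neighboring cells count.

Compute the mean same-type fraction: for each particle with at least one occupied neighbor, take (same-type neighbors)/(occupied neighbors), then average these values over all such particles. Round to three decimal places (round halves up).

0.561

(0,0)# 1/1
(0,2)+ 0/2
(0,3)# 2/3
(0,4)# 3/3
(0,5)# 1/1
(1,0)# 2/2
(1,2)# 2/3
(1,3)# 3/4
(1,4)# 3/3
(2,0)# 1/2
(2,1)+ 0/3
(2,2)# 1/3
(2,3)+ 0/3
(2,4)# 1/2
(3,1)# 0/1
(3,5)# — no occupied neighbors
Sum over 15 particles: 1/1 + 0/2 + 2/3 + 3/3 + 1/1 + 2/2 + 2/3 + 3/4 + 3/3 + 1/2 + 0/3 + 1/3 + 0/3 + 1/2 + 0/1 = 101/12; mean = 101/12 ÷ 15 = 101/180 = 0.561111… → 0.561.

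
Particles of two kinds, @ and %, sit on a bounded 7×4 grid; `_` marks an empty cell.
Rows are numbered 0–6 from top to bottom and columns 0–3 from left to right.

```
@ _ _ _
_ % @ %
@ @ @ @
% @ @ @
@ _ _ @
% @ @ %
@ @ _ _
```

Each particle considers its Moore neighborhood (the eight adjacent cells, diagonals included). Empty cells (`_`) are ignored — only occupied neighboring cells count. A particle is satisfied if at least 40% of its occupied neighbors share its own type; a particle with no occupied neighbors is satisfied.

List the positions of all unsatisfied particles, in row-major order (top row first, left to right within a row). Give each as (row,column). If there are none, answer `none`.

(0,0), (1,1), (1,3), (3,0), (5,0), (5,3)

(0,0)@ 0/1 not
(1,1)% 0/5 not
(1,2)@ 3/5 satisfied
(1,3)% 0/3 not
(2,0)@ 2/4 satisfied
(2,1)@ 5/7 satisfied
(2,2)@ 6/8 satisfied
(2,3)@ 4/5 satisfied
(3,0)% 0/4 not
(3,1)@ 5/6 satisfied
(3,2)@ 6/6 satisfied
(3,3)@ 4/4 satisfied
(4,0)@ 2/4 satisfied
(4,3)@ 3/4 satisfied
(5,0)% 0/4 not
(5,1)@ 4/5 satisfied
(5,2)@ 3/4 satisfied
(5,3)% 0/2 not
(6,0)@ 2/3 satisfied
(6,1)@ 3/4 satisfied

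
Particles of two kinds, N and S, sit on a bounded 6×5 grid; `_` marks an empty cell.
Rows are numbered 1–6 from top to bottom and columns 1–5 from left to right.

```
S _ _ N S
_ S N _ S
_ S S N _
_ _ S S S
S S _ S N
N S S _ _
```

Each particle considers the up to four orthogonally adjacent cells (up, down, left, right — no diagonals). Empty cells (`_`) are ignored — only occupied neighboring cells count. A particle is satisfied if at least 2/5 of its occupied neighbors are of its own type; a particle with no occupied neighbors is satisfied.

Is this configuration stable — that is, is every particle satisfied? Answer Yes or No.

No

Row 1: (1,1)S 0/0 ok · (1,4)N 0/1 unhappy · (1,5)S 1/2 ok
Row 2: (2,2)S 1/2 ok · (2,3)N 0/2 unhappy · (2,5)S 1/1 ok
Row 3: (3,2)S 2/2 ok · (3,3)S 2/4 ok · (3,4)N 0/2 unhappy
Row 4: (4,3)S 2/2 ok · (4,4)S 3/4 ok · (4,5)S 1/2 ok
Row 5: (5,1)S 1/2 ok · (5,2)S 2/2 ok · (5,4)S 1/2 ok · (5,5)N 0/2 unhappy
Row 6: (6,1)N 0/2 unhappy · (6,2)S 2/3 ok · (6,3)S 1/1 ok
For instance (1,4) has only 0/1 same-type neighbors, below 2/5.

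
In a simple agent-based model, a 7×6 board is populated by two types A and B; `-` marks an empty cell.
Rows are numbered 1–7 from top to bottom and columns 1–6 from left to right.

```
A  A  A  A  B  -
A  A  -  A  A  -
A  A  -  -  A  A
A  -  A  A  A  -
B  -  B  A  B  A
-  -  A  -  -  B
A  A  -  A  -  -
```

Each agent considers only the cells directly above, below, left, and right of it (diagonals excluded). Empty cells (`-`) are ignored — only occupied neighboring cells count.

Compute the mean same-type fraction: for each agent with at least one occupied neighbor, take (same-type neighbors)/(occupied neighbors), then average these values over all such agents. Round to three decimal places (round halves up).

(1,1)A 2/2
(1,2)A 3/3
(1,3)A 2/2
(1,4)A 2/3
(1,5)B 0/2
(2,1)A 3/3
(2,2)A 3/3
(2,4)A 2/2
(2,5)A 2/3
(3,1)A 3/3
(3,2)A 2/2
(3,5)A 3/3
(3,6)A 1/1
(4,1)A 1/2
(4,3)A 1/2
(4,4)A 3/3
(4,5)A 2/3
(5,1)B 0/1
(5,3)B 0/3
(5,4)A 1/3
(5,5)B 0/3
(5,6)A 0/2
(6,3)A 0/1
(6,6)B 0/1
(7,1)A 1/1
(7,2)A 1/1
(7,4)A — no occupied neighbors
Sum over 26 agents: 2/2 + 3/3 + 2/2 + 2/3 + 0/2 + 3/3 + 3/3 + 2/2 + 2/3 + 3/3 + 2/2 + 3/3 + 1/1 + 1/2 + 1/2 + 3/3 + 2/3 + 0/1 + 0/3 + 1/3 + 0/3 + 0/2 + 0/1 + 0/1 + 1/1 + 1/1 = 49/3; mean = 49/3 ÷ 26 = 49/78 = 0.628205… → 0.628.

0.628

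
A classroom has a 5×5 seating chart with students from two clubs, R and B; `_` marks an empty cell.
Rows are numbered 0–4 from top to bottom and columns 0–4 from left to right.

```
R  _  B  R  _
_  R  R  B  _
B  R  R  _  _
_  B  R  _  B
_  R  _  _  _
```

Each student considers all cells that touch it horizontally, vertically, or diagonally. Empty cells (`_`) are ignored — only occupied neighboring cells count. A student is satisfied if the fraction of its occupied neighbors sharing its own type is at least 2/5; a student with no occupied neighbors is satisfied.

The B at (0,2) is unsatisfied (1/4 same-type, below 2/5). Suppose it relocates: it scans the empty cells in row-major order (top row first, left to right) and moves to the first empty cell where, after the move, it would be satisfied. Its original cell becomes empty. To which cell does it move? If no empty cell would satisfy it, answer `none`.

(0,4)

Vacating (0,2). Empty cells in order:
  (0,1): 0/3 same-type → still unsatisfied.
  (0,4): 1/2 same-type → satisfied — stop here.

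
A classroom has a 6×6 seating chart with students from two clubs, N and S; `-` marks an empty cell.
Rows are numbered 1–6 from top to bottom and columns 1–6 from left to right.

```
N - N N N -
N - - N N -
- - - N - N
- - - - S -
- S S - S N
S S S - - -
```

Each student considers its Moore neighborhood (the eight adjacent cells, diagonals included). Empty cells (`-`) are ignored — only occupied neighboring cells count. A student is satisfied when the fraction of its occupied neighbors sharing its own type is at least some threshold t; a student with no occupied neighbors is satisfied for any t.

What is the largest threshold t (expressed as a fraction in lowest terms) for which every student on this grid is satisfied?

0/1

(1,1)N 1/1
(1,3)N 2/2
(1,4)N 4/4
(1,5)N 3/3
(2,1)N 1/1
(2,4)N 5/5
(2,5)N 5/5
(3,4)N 2/3
(3,6)N 1/2
(4,5)S 1/4
(5,2)S 4/4
(5,3)S 3/3
(5,5)S 1/2
(5,6)N 0/2
(6,1)S 2/2
(6,2)S 4/4
(6,3)S 3/3
The smallest same-type fraction is 0/2 at (5,6), which reduces to 0/1. Any threshold above that leaves this student unsatisfied.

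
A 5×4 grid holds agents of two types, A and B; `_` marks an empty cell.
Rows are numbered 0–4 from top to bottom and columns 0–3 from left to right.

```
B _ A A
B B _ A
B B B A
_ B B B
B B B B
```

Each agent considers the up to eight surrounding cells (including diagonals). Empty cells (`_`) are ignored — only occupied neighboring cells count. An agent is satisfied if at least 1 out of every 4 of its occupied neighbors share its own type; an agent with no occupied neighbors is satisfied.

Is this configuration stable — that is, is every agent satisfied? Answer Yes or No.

(0,0)B 2/2 satisfied
(0,2)A 2/3 satisfied
(0,3)A 2/2 satisfied
(1,0)B 4/4 satisfied
(1,1)B 5/6 satisfied
(1,3)A 3/4 satisfied
(2,0)B 4/4 satisfied
(2,1)B 6/6 satisfied
(2,2)B 5/7 satisfied
(2,3)A 1/4 satisfied
(3,1)B 7/7 satisfied
(3,2)B 7/8 satisfied
(3,3)B 4/5 satisfied
(4,0)B 2/2 satisfied
(4,1)B 4/4 satisfied
(4,2)B 5/5 satisfied
(4,3)B 3/3 satisfied
All meet the threshold, so the configuration is stable.

Yes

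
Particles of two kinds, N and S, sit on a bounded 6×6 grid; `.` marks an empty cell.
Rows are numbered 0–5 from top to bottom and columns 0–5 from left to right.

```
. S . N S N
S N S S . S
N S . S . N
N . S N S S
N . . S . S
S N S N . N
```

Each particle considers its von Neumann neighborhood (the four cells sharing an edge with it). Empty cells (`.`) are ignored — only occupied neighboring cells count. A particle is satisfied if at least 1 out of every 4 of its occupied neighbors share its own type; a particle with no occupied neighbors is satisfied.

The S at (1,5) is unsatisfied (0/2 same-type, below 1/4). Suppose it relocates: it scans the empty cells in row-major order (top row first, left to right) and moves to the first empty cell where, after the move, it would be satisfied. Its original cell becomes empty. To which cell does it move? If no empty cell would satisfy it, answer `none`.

(0,0)

Vacating (1,5). Empty cells in order:
  (0,0): 2/2 same-type → satisfied — stop here.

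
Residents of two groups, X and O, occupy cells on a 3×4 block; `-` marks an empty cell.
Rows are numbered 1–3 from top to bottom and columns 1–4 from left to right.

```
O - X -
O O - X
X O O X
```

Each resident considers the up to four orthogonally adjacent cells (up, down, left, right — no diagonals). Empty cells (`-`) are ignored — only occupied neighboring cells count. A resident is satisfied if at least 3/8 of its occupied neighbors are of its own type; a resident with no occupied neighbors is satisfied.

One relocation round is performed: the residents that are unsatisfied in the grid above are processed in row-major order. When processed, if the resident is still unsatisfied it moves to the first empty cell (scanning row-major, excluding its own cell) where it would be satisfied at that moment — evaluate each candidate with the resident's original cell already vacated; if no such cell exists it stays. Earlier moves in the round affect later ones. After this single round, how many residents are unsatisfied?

0

Initially unsatisfied (in order): (3,1).
  (3,1) → (1,4).
Resulting grid:
O - X X
O O - X
- O O X
All satisfied now.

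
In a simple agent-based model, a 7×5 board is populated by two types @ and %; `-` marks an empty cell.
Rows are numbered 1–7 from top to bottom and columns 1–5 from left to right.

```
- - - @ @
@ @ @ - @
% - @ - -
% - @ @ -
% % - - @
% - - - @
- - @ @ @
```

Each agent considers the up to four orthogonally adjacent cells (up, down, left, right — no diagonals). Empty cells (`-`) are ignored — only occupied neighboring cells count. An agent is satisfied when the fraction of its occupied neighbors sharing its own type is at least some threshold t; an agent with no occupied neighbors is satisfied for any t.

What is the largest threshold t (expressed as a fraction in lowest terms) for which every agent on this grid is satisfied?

Row 1: (1,4)@ 1/1 · (1,5)@ 2/2
Row 2: (2,1)@ 1/2 · (2,2)@ 2/2 · (2,3)@ 2/2 · (2,5)@ 1/1
Row 3: (3,1)% 1/2 · (3,3)@ 2/2
Row 4: (4,1)% 2/2 · (4,3)@ 2/2 · (4,4)@ 1/1
Row 5: (5,1)% 3/3 · (5,2)% 1/1 · (5,5)@ 1/1
Row 6: (6,1)% 1/1 · (6,5)@ 2/2
Row 7: (7,3)@ 1/1 · (7,4)@ 2/2 · (7,5)@ 2/2
The smallest same-type fraction is 1/2 at (2,1), which reduces to 1/2. Any threshold above that leaves this agent unsatisfied.

1/2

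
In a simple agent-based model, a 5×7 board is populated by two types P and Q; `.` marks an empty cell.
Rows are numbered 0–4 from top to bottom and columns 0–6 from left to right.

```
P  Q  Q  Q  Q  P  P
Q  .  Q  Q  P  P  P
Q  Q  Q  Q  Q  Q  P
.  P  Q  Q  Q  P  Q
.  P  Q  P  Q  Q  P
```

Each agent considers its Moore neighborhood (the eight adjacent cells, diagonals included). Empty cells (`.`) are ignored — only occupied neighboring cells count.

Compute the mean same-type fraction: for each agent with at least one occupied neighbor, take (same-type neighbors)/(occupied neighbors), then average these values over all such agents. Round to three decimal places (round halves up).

0.600

Row 0: (0,0)P 0/2 · (0,1)Q 3/4 · (0,2)Q 4/4 · (0,3)Q 4/5 · (0,4)Q 2/5 · (0,5)P 4/5 · (0,6)P 3/3
Row 1: (1,0)Q 3/4 · (1,2)Q 7/7 · (1,3)Q 7/8 · (1,4)P 2/8 · (1,5)P 5/8 · (1,6)P 4/5
Row 2: (2,0)Q 2/3 · (2,1)Q 5/6 · (2,2)Q 6/7 · (2,3)Q 7/8 · (2,4)Q 5/8 · (2,5)Q 3/8 · (2,6)P 3/5
Row 3: (3,1)P 1/6 · (3,2)Q 5/8 · (3,3)Q 7/8 · (3,4)Q 6/8 · (3,5)P 2/8 · (3,6)Q 2/5
Row 4: (4,1)P 1/3 · (4,2)Q 2/5 · (4,3)P 0/5 · (4,4)Q 3/5 · (4,5)Q 3/5 · (4,6)P 1/3
Sum over 32 agents: 0/2 + 3/4 + 4/4 + 4/5 + 2/5 + 4/5 + 3/3 + 3/4 + 7/7 + 7/8 + 2/8 + 5/8 + 4/5 + 2/3 + 5/6 + 6/7 + 7/8 + 5/8 + 3/8 + 3/5 + 1/6 + 5/8 + 7/8 + 6/8 + 2/8 + 2/5 + 1/3 + 2/5 + 0/5 + 3/5 + 3/5 + 1/3 = 16141/840; mean = 16141/840 ÷ 32 = 16141/26880 = 0.600483… → 0.600.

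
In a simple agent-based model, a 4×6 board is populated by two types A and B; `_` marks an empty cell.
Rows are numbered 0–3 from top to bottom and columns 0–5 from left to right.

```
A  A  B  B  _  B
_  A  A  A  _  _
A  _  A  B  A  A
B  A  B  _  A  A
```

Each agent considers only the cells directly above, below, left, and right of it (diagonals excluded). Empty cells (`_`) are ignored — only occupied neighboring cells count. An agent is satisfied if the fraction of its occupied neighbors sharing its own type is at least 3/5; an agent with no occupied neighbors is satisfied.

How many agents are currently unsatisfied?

(0,0)A 1/1 ✓
(0,1)A 2/3 ✓
(0,2)B 1/3 ✗
(0,3)B 1/2 ✗
(0,5)B 0/0 ✓
(1,1)A 2/2 ✓
(1,2)A 3/4 ✓
(1,3)A 1/3 ✗
(2,0)A 0/1 ✗
(2,2)A 1/3 ✗
(2,3)B 0/3 ✗
(2,4)A 2/3 ✓
(2,5)A 2/2 ✓
(3,0)B 0/2 ✗
(3,1)A 0/2 ✗
(3,2)B 0/2 ✗
(3,4)A 2/2 ✓
(3,5)A 2/2 ✓
Unsatisfied: (0,2), (0,3), (1,3), (2,0), (2,2), (2,3), (3,0), (3,1), (3,2) — 9 in total.

9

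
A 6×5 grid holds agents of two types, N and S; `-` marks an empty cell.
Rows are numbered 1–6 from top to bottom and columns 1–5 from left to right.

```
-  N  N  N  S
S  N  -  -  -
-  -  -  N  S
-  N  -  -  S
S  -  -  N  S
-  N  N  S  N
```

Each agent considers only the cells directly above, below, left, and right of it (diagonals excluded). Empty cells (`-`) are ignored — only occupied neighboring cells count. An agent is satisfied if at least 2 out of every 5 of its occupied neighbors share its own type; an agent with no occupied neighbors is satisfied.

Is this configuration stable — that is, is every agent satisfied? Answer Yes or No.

No

(1,2)N 2/2 satisfied
(1,3)N 2/2 satisfied
(1,4)N 1/2 satisfied
(1,5)S 0/1 not
(2,1)S 0/1 not
(2,2)N 1/2 satisfied
(3,4)N 0/1 not
(3,5)S 1/2 satisfied
(4,2)N 0/0 satisfied
(4,5)S 2/2 satisfied
(5,1)S 0/0 satisfied
(5,4)N 0/2 not
(5,5)S 1/3 not
(6,2)N 1/1 satisfied
(6,3)N 1/2 satisfied
(6,4)S 0/3 not
(6,5)N 0/2 not
For instance (1,5) has only 0/1 same-type neighbors, below 2/5.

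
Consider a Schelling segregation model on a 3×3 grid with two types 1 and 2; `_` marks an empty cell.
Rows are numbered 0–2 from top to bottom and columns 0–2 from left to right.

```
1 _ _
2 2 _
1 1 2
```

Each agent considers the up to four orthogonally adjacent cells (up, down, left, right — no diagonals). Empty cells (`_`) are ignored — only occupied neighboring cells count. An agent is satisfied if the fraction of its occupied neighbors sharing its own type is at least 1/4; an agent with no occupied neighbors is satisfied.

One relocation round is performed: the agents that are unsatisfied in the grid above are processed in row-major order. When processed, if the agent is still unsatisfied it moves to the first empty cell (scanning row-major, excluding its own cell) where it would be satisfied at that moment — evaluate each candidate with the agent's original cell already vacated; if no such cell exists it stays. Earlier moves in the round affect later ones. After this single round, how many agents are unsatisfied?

Initially unsatisfied (in order): (0,0), (2,2).
  (0,0) → (0,2).
  (2,2) → (0,0).
Resulting grid:
2 _ 1
2 2 _
1 1 _
All satisfied now.

0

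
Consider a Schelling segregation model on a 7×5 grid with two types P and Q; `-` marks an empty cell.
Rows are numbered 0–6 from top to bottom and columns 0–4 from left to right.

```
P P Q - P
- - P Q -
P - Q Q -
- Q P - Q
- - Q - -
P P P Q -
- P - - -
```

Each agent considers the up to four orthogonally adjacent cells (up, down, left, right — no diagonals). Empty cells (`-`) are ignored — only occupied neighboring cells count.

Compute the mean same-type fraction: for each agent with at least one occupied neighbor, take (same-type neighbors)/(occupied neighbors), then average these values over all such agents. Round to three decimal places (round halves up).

0.444

(0,0)P 1/1
(0,1)P 1/2
(0,2)Q 0/2
(0,4)P — no occupied neighbors
(1,2)P 0/3
(1,3)Q 1/2
(2,0)P — no occupied neighbors
(2,2)Q 1/3
(2,3)Q 2/2
(3,1)Q 0/1
(3,2)P 0/3
(3,4)Q — no occupied neighbors
(4,2)Q 0/2
(5,0)P 1/1
(5,1)P 3/3
(5,2)P 1/3
(5,3)Q 0/1
(6,1)P 1/1
Sum over 15 agents: 1/1 + 1/2 + 0/2 + 0/3 + 1/2 + 1/3 + 2/2 + 0/1 + 0/3 + 0/2 + 1/1 + 3/3 + 1/3 + 0/1 + 1/1 = 20/3; mean = 20/3 ÷ 15 = 4/9 = 0.444444… → 0.444.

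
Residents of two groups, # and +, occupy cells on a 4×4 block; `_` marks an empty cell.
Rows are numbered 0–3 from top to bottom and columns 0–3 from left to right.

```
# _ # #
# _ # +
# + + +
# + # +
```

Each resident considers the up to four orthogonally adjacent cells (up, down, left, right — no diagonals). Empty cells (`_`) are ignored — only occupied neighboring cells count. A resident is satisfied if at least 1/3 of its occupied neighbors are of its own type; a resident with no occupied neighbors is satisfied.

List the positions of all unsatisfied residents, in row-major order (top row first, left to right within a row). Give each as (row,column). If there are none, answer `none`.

(0,0)# 1/1 ok
(0,2)# 2/2 ok
(0,3)# 1/2 ok
(1,0)# 2/2 ok
(1,2)# 1/3 ok
(1,3)+ 1/3 ok
(2,0)# 2/3 ok
(2,1)+ 2/3 ok
(2,2)+ 2/4 ok
(2,3)+ 3/3 ok
(3,0)# 1/2 ok
(3,1)+ 1/3 ok
(3,2)# 0/3 unhappy
(3,3)+ 1/2 ok

(3,2)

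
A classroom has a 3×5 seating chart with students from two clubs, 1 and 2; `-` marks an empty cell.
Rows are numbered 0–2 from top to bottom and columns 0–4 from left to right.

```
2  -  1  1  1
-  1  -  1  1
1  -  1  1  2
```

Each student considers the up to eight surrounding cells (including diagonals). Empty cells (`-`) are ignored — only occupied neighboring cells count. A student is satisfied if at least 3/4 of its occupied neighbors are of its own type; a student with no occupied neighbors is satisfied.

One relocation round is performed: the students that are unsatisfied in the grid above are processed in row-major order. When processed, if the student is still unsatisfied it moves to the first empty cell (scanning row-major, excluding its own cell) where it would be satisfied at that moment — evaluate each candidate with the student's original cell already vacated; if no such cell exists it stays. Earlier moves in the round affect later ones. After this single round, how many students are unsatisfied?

2

Initially unsatisfied (in order): (0,0), (2,4).
  (0,0): no empty cell satisfies it; stays.
  (2,4): no empty cell satisfies it; stays.
Resulting grid:
2 - 1 1 1
- 1 - 1 1
1 - 1 1 2
Unsatisfied now: (0,0), (2,4).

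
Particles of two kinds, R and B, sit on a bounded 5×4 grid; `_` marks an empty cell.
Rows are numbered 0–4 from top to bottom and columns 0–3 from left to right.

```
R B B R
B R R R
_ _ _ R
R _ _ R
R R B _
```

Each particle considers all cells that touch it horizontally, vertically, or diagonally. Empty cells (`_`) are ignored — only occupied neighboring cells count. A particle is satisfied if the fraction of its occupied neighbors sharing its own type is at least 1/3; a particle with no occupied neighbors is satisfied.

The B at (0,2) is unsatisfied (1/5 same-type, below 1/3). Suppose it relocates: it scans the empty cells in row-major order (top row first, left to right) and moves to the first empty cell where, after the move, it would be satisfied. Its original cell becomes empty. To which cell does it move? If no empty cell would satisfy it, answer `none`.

(2,0)

Vacating (0,2). Empty cells in order:
  (2,0): 1/3 same-type → satisfied — stop here.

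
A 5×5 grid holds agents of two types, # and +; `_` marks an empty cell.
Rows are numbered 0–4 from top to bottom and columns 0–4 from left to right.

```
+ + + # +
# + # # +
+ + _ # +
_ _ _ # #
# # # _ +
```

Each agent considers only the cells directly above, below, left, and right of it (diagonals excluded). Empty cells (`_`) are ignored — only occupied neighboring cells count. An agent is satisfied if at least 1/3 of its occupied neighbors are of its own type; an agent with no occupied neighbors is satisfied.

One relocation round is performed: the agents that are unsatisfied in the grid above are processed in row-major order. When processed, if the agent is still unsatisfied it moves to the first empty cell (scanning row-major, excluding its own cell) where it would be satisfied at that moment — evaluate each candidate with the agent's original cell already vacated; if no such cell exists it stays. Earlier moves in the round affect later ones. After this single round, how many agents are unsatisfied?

Initially unsatisfied (in order): (1,0), (4,4).
  (1,0) → (2,2).
  (4,4) → (1,0).
Resulting grid:
+ + + # +
+ + # # +
+ + # # +
_ _ _ # #
# # # _ _
All satisfied now.

0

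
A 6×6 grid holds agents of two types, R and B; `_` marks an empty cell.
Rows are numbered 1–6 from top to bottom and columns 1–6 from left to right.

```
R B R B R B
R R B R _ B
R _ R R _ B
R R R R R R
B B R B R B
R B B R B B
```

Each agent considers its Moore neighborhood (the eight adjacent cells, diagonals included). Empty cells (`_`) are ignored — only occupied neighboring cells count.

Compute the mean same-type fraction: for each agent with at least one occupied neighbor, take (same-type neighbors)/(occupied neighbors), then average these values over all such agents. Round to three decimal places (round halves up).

Row 1: (1,1)R 2/3 · (1,2)B 1/5 · (1,3)R 2/5 · (1,4)B 1/4 · (1,5)R 1/4 · (1,6)B 1/2
Row 2: (2,1)R 3/4 · (2,2)R 5/7 · (2,3)B 2/7 · (2,4)R 4/6 · (2,6)B 2/3
Row 3: (3,1)R 4/4 · (3,3)R 6/7 · (3,4)R 5/6 · (3,6)B 1/3
Row 4: (4,1)R 2/4 · (4,2)R 5/7 · (4,3)R 5/7 · (4,4)R 6/7 · (4,5)R 4/7 · (4,6)R 2/4
Row 5: (5,1)B 2/5 · (5,2)B 3/8 · (5,3)R 4/8 · (5,4)B 2/8 · (5,5)R 4/8 · (5,6)B 2/5
Row 6: (6,1)R 0/3 · (6,2)B 3/5 · (6,3)B 3/5 · (6,4)R 2/5 · (6,5)B 3/5 · (6,6)B 2/3
Sum over 33 agents: 2/3 + 1/5 + 2/5 + 1/4 + 1/4 + 1/2 + 3/4 + 5/7 + 2/7 + 4/6 + 2/3 + 4/4 + 6/7 + 5/6 + 1/3 + 2/4 + 5/7 + 5/7 + 6/7 + 4/7 + 2/4 + 2/5 + 3/8 + 4/8 + 2/8 + 4/8 + 2/5 + 0/3 + 3/5 + 3/5 + 2/5 + 3/5 + 2/3 = 14719/840; mean = 14719/840 ÷ 33 = 14719/27720 = 0.530988… → 0.531.

0.531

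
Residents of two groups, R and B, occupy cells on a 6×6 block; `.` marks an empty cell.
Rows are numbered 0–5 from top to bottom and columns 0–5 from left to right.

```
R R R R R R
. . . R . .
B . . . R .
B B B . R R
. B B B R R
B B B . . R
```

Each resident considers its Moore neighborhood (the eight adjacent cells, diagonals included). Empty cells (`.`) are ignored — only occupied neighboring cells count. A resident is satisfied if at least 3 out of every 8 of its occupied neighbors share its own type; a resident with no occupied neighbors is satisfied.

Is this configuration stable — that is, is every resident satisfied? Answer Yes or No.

Yes

(0,0)R 1/1 ok
(0,1)R 2/2 ok
(0,2)R 3/3 ok
(0,3)R 3/3 ok
(0,4)R 3/3 ok
(0,5)R 1/1 ok
(1,3)R 4/4 ok
(2,0)B 2/2 ok
(2,4)R 3/3 ok
(3,0)B 3/3 ok
(3,1)B 5/5 ok
(3,2)B 4/4 ok
(3,4)R 4/5 ok
(3,5)R 4/4 ok
(4,1)B 7/7 ok
(4,2)B 6/6 ok
(4,3)B 3/5 ok
(4,4)R 4/5 ok
(4,5)R 4/4 ok
(5,0)B 2/2 ok
(5,1)B 4/4 ok
(5,2)B 4/4 ok
(5,5)R 2/2 ok
All meet the threshold, so the configuration is stable.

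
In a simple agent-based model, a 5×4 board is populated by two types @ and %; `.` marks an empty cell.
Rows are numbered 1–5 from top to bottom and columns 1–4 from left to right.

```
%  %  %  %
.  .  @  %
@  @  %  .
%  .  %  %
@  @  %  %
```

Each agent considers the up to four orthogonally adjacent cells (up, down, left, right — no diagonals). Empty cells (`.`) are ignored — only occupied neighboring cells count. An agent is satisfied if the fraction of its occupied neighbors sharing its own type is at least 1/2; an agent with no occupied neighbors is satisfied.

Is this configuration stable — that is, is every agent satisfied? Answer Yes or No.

Row 1: (1,1)% 1/1 ok · (1,2)% 2/2 ok · (1,3)% 2/3 ok · (1,4)% 2/2 ok
Row 2: (2,3)@ 0/3 unhappy · (2,4)% 1/2 ok
Row 3: (3,1)@ 1/2 ok · (3,2)@ 1/2 ok · (3,3)% 1/3 unhappy
Row 4: (4,1)% 0/2 unhappy · (4,3)% 3/3 ok · (4,4)% 2/2 ok
Row 5: (5,1)@ 1/2 ok · (5,2)@ 1/2 ok · (5,3)% 2/3 ok · (5,4)% 2/2 ok
For instance (2,3) has only 0/3 same-type neighbors, below 1/2.

No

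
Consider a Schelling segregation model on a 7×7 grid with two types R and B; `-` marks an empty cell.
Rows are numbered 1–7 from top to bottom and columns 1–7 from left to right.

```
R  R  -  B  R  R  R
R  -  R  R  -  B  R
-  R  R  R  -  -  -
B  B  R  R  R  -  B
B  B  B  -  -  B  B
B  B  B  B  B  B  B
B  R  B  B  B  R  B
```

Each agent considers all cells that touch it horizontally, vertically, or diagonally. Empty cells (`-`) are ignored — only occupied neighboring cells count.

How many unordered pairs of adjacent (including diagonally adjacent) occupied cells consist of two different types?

25

Scan each occupied cell's neighbors to the right and below (and the two forward diagonals) so each pair is counted once.
Row 1: R(1,1)–R(1,2)= R(1,1)–R(2,1)= R(1,2)–R(2,3)= R(1,2)–R(2,1)= B(1,4)–R(1,5)≠ B(1,4)–R(2,4)≠ B(1,4)–R(2,3)≠ R(1,5)–R(1,6)= R(1,5)–B(2,6)≠ R(1,5)–R(2,4)= R(1,6)–R(1,7)= R(1,6)–B(2,6)≠ R(1,6)–R(2,7)= R(1,7)–R(2,7)= R(1,7)–B(2,6)≠  → 6/15 unlike.
Row 2: R(2,1)–R(3,2)= R(2,3)–R(2,4)= R(2,3)–R(3,3)= R(2,3)–R(3,4)= R(2,3)–R(3,2)= R(2,4)–R(3,4)= R(2,4)–R(3,3)= B(2,6)–R(2,7)≠  → 1/8 unlike.
Row 3: R(3,2)–R(3,3)= R(3,2)–B(4,2)≠ R(3,2)–R(4,3)= R(3,2)–B(4,1)≠ R(3,3)–R(3,4)= R(3,3)–R(4,3)= R(3,3)–R(4,4)= R(3,3)–B(4,2)≠ R(3,4)–R(4,4)= R(3,4)–R(4,5)= R(3,4)–R(4,3)=  → 3/11 unlike.
Row 4: B(4,1)–B(4,2)= B(4,1)–B(5,1)= B(4,1)–B(5,2)= B(4,2)–R(4,3)≠ B(4,2)–B(5,2)= B(4,2)–B(5,3)= B(4,2)–B(5,1)= R(4,3)–R(4,4)= R(4,3)–B(5,3)≠ R(4,3)–B(5,2)≠ R(4,4)–R(4,5)= R(4,4)–B(5,3)≠ R(4,5)–B(5,6)≠ B(4,7)–B(5,7)= B(4,7)–B(5,6)=  → 5/15 unlike.
Row 5: B(5,1)–B(5,2)= B(5,1)–B(6,1)= B(5,1)–B(6,2)= B(5,2)–B(5,3)= B(5,2)–B(6,2)= B(5,2)–B(6,3)= B(5,2)–B(6,1)= B(5,3)–B(6,3)= B(5,3)–B(6,4)= B(5,3)–B(6,2)= B(5,6)–B(5,7)= B(5,6)–B(6,6)= B(5,6)–B(6,7)= B(5,6)–B(6,5)= B(5,7)–B(6,7)= B(5,7)–B(6,6)=  → 0/16 unlike.
Row 6: B(6,1)–B(6,2)= B(6,1)–B(7,1)= B(6,1)–R(7,2)≠ B(6,2)–B(6,3)= B(6,2)–R(7,2)≠ B(6,2)–B(7,3)= B(6,2)–B(7,1)= B(6,3)–B(6,4)= B(6,3)–B(7,3)= B(6,3)–B(7,4)= B(6,3)–R(7,2)≠ B(6,4)–B(6,5)= B(6,4)–B(7,4)= B(6,4)–B(7,5)= B(6,4)–B(7,3)= B(6,5)–B(6,6)= B(6,5)–B(7,5)= B(6,5)–R(7,6)≠ B(6,5)–B(7,4)= B(6,6)–B(6,7)= B(6,6)–R(7,6)≠ B(6,6)–B(7,7)= B(6,6)–B(7,5)= B(6,7)–B(7,7)= B(6,7)–R(7,6)≠  → 6/25 unlike.
Row 7: B(7,1)–R(7,2)≠ R(7,2)–B(7,3)≠ B(7,3)–B(7,4)= B(7,4)–B(7,5)= B(7,5)–R(7,6)≠ R(7,6)–B(7,7)≠  → 4/6 unlike.
Total adjacent occupied pairs: 96; unlike-type pairs: 25.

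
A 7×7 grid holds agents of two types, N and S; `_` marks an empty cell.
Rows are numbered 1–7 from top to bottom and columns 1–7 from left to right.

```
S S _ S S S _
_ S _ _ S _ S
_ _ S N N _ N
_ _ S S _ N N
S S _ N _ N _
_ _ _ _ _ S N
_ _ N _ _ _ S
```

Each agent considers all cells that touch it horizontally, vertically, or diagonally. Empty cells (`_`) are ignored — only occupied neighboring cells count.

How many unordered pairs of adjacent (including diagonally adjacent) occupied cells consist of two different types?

Scan each occupied cell's neighbors to the right and below (and the two forward diagonals) so each pair is counted once.
Row 1: S(1,1)–S(1,2)= S(1,1)–S(2,2)= S(1,2)–S(2,2)= S(1,4)–S(1,5)= S(1,4)–S(2,5)= S(1,5)–S(1,6)= S(1,5)–S(2,5)= S(1,6)–S(2,7)= S(1,6)–S(2,5)=  → 0/9 unlike.
Row 2: S(2,2)–S(3,3)= S(2,5)–N(3,5)≠ S(2,5)–N(3,4)≠ S(2,7)–N(3,7)≠  → 3/4 unlike.
Row 3: S(3,3)–N(3,4)≠ S(3,3)–S(4,3)= S(3,3)–S(4,4)= N(3,4)–N(3,5)= N(3,4)–S(4,4)≠ N(3,4)–S(4,3)≠ N(3,5)–N(4,6)= N(3,5)–S(4,4)≠ N(3,7)–N(4,7)= N(3,7)–N(4,6)=  → 4/10 unlike.
Row 4: S(4,3)–S(4,4)= S(4,3)–N(5,4)≠ S(4,3)–S(5,2)= S(4,4)–N(5,4)≠ N(4,6)–N(4,7)= N(4,6)–N(5,6)= N(4,7)–N(5,6)=  → 2/7 unlike.
Row 5: S(5,1)–S(5,2)= N(5,6)–S(6,6)≠ N(5,6)–N(6,7)=  → 1/3 unlike.
Row 6: S(6,6)–N(6,7)≠ S(6,6)–S(7,7)= N(6,7)–S(7,7)≠  → 2/3 unlike.
Total adjacent occupied pairs: 36; unlike-type pairs: 12.

12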